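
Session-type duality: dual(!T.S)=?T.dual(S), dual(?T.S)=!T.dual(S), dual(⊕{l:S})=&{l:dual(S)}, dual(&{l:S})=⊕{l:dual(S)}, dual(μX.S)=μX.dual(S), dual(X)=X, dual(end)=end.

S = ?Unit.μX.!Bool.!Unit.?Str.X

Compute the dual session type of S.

?Unit ↦ !Unit
  μX ↦ μX  (rec unchanged)
    !Bool ↦ ?Bool
      !Unit ↦ ?Unit
        ?Str ↦ !Str
          X ↦ X

!Unit.μX.?Bool.?Unit.!Str.X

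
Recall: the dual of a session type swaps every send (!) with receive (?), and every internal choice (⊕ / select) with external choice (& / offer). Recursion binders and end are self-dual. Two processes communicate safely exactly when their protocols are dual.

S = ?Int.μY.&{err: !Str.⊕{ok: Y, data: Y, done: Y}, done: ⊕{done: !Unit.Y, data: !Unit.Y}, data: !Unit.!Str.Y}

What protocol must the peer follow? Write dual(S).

?Int → !Int
  μY → μY  (rec unchanged)
    &{err,done,data} → ⊕{err,done,data}  (external→internal)
      • err:
        !Str → ?Str
          ⊕{ok,data,done} → &{ok,data,done}  (internal→external)
            • ok:
              Y self-dual
            • data:
              Y self-dual
            • done:
              Y self-dual
      • done:
        ⊕{done,data} → &{done,data}  (internal→external)
          • done:
            !Unit → ?Unit
              Y self-dual
          • data:
            !Unit → ?Unit
              Y self-dual
      • data:
        !Unit → ?Unit
          !Str → ?Str
            Y self-dual

!Int.μY.⊕{err: ?Str.&{ok: Y, data: Y, done: Y}, done: &{done: ?Unit.Y, data: ?Unit.Y}, data: ?Unit.?Str.Y}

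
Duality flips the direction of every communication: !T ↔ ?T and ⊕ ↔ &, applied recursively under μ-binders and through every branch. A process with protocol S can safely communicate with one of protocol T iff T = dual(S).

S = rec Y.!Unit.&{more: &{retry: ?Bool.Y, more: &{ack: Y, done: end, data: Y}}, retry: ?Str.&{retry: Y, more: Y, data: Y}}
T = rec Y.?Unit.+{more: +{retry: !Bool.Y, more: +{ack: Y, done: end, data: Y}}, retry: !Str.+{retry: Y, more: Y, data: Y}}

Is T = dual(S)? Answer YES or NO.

YES

rec Y | rec Y  ok (rec unchanged)
  !Unit | ?Unit  ok
    &{more,retry} | +{more,retry}  ok same labels
      • more:
        &{retry,more} | +{retry,more}  ok same labels
          • retry:
            ?Bool | !Bool  ok
              Y | Y  ok
          • more:
            &{ack,done,data} | +{ack,done,data}  ok same labels
              • ack:
                Y | Y  ok
              • done:
                end | end  ok
              • data:
                Y | Y  ok
      • retry:
        ?Str | !Str  ok
          &{retry,more,data} | +{retry,more,data}  ok same labels
            • retry:
              Y | Y  ok
            • more:
              Y | Y  ok
            • data:
              Y | Y  ok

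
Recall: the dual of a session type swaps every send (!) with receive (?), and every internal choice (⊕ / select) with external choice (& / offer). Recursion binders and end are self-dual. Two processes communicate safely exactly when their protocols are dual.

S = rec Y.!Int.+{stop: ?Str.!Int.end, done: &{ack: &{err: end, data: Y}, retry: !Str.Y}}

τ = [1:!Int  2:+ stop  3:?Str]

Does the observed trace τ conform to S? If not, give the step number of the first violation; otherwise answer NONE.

step 1: !Int  ✓  now at +{stop: ?Str.!Int.end, done: &{ack: &{err: end, data: rec Y.…}, retry: !Str.rec Y.…}}
step 2: + stop  ✓  now at ?Str.!Int.end
step 3: ?Str  ✓  now at !Int.end
all 3 steps conform

NONE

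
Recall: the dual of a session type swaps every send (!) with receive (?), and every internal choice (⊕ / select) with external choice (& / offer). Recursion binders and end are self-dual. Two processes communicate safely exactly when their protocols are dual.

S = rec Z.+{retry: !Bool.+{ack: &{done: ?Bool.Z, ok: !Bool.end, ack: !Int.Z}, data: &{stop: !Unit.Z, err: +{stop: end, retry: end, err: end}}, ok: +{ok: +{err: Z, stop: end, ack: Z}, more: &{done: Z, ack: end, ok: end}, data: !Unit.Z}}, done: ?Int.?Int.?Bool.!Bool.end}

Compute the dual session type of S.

rec Z.&{retry: ?Bool.&{ack: +{done: !Bool.Z, ok: ?Bool.end, ack: ?Int.Z}, data: +{stop: ?Unit.Z, err: &{stop: end, retry: end, err: end}}, ok: &{ok: &{err: Z, stop: end, ack: Z}, more: +{done: Z, ack: end, ok: end}, data: ?Unit.Z}}, done: !Int.!Int.!Bool.?Bool.end}

rec Z ↦ rec Z  (rec unchanged)
  +{retry,done} ↦ &{retry,done}  (⊕→&)
    • retry:
      !Bool ↦ ?Bool
        +{ack,data,ok} ↦ &{ack,data,ok}  (⊕→&)
          • ack:
            &{done,ok,ack} ↦ +{done,ok,ack}  (external→internal)
              • done:
                ?Bool ↦ !Bool
                  Z self-dual
              • ok:
                !Bool ↦ ?Bool
                  end self-dual
              • ack:
                !Int ↦ ?Int
                  Z self-dual
          • data:
            &{stop,err} ↦ +{stop,err}  (external→internal)
              • stop:
                !Unit ↦ ?Unit
                  Z self-dual
              • err:
                +{stop,retry,err} ↦ &{stop,retry,err}  (⊕→&)
                  • stop:
                    end self-dual
                  • retry:
                    end self-dual
                  • err:
                    end self-dual
          • ok:
            +{ok,more,data} ↦ &{ok,more,data}  (⊕→&)
              • ok:
                +{err,stop,ack} ↦ &{err,stop,ack}  (⊕→&)
                  • err:
                    Z self-dual
                  • stop:
                    end self-dual
                  • ack:
                    Z self-dual
              • more:
                &{done,ack,ok} ↦ +{done,ack,ok}  (external→internal)
                  • done:
                    Z self-dual
                  • ack:
                    end self-dual
                  • ok:
                    end self-dual
              • data:
                !Unit ↦ ?Unit
                  Z self-dual
    • done:
      ?Int ↦ !Int
        ?Int ↦ !Int
          ?Bool ↦ !Bool
            !Bool ↦ ?Bool
              end self-dual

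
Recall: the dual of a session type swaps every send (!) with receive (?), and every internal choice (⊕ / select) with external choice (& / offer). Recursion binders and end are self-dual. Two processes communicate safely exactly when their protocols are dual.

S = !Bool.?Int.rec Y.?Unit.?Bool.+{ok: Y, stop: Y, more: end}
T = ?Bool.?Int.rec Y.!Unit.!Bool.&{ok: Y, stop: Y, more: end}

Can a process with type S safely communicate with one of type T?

!Bool ‖ ?Bool  match
  ?Int ‖ ?Int  ✗ same direction on both sides — not dual

NO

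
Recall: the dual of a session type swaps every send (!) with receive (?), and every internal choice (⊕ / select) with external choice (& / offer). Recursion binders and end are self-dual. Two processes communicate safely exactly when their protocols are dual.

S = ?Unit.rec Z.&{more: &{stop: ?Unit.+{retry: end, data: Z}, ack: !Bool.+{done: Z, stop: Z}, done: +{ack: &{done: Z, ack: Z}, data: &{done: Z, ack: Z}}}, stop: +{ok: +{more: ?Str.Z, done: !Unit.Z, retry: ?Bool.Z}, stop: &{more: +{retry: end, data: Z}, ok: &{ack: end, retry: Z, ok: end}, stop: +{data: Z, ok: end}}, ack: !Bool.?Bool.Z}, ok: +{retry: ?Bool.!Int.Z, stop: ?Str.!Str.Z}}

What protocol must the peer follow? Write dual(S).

?Unit → !Unit
  rec Z → rec Z  (binder kept)
    &{more,stop,ok} → +{more,stop,ok}  (offer→select)
      • more:
        &{stop,ack,done} → +{stop,ack,done}  (offer→select)
          • stop:
            ?Unit → !Unit
              +{retry,data} → &{retry,data}  (⊕→&)
                • retry:
                  end self-dual
                • data:
                  Z self-dual
          • ack:
            !Bool → ?Bool
              +{done,stop} → &{done,stop}  (⊕→&)
                • done:
                  Z self-dual
                • stop:
                  Z self-dual
          • done:
            +{ack,data} → &{ack,data}  (⊕→&)
              • ack:
                &{done,ack} → +{done,ack}  (offer→select)
                  • done:
                    Z self-dual
                  • ack:
                    Z self-dual
              • data:
                &{done,ack} → +{done,ack}  (offer→select)
                  • done:
                    Z self-dual
                  • ack:
                    Z self-dual
      • stop:
        +{ok,stop,ack} → &{ok,stop,ack}  (⊕→&)
          • ok:
            +{more,done,retry} → &{more,done,retry}  (⊕→&)
              • more:
                ?Str → !Str
                  Z self-dual
              • done:
                !Unit → ?Unit
                  Z self-dual
              • retry:
                ?Bool → !Bool
                  Z self-dual
          • stop:
            &{more,ok,stop} → +{more,ok,stop}  (offer→select)
              • more:
                +{retry,data} → &{retry,data}  (⊕→&)
                  • retry:
                    end self-dual
                  • data:
                    Z self-dual
              • ok:
                &{ack,retry,ok} → +{ack,retry,ok}  (offer→select)
                  • ack:
                    end self-dual
                  • retry:
                    Z self-dual
                  • ok:
                    end self-dual
              • stop:
                +{data,ok} → &{data,ok}  (⊕→&)
                  • data:
                    Z self-dual
                  • ok:
                    end self-dual
          • ack:
            !Bool → ?Bool
              ?Bool → !Bool
                Z self-dual
      • ok:
        +{retry,stop} → &{retry,stop}  (⊕→&)
          • retry:
            ?Bool → !Bool
              !Int → ?Int
                Z self-dual
          • stop:
            ?Str → !Str
              !Str → ?Str
                Z self-dual

!Unit.rec Z.+{more: +{stop: !Unit.&{retry: end, data: Z}, ack: ?Bool.&{done: Z, stop: Z}, done: &{ack: +{done: Z, ack: Z}, data: +{done: Z, ack: Z}}}, stop: &{ok: &{more: !Str.Z, done: ?Unit.Z, retry: !Bool.Z}, stop: +{more: &{retry: end, data: Z}, ok: +{ack: end, retry: Z, ok: end}, stop: &{data: Z, ok: end}}, ack: ?Bool.!Bool.Z}, ok: &{retry: !Bool.?Int.Z, stop: !Str.?Str.Z}}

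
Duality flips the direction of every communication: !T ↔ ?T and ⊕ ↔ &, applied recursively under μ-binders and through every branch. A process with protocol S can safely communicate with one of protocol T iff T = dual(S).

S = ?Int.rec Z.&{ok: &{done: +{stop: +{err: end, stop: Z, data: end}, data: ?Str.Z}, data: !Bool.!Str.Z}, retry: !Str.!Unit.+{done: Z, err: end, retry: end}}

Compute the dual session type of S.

!Int.rec Z.+{ok: +{done: &{stop: &{err: end, stop: Z, data: end}, data: !Str.Z}, data: ?Bool.?Str.Z}, retry: ?Str.?Unit.&{done: Z, err: end, retry: end}}

?Int = !Int
  rec Z = rec Z  (binder kept)
    &{ok,retry} = +{ok,retry}  (&→⊕)
      [ok]
        &{done,data} = +{done,data}  (&→⊕)
          [done]
            +{stop,data} = &{stop,data}  (internal→external)
              [stop]
                +{err,stop,data} = &{err,stop,data}  (internal→external)
                  [err]
                    end self-dual
                  [stop]
                    Z self-dual
                  [data]
                    end self-dual
              [data]
                ?Str = !Str
                  Z self-dual
          [data]
            !Bool = ?Bool
              !Str = ?Str
                Z self-dual
      [retry]
        !Str = ?Str
          !Unit = ?Unit
            +{done,err,retry} = &{done,err,retry}  (internal→external)
              [done]
                Z self-dual
              [err]
                end self-dual
              [retry]
                end self-dual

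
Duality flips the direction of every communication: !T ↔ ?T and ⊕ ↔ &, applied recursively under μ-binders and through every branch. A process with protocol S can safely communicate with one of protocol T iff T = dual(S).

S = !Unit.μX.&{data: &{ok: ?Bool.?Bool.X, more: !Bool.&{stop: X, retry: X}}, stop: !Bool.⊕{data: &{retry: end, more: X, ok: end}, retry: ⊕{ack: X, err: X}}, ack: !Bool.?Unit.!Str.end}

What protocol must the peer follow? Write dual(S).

?Unit.μX.⊕{data: ⊕{ok: !Bool.!Bool.X, more: ?Bool.⊕{stop: X, retry: X}}, stop: ?Bool.&{data: ⊕{retry: end, more: X, ok: end}, retry: &{ack: X, err: X}}, ack: ?Bool.!Unit.?Str.end}

!Unit → ?Unit
  μX → μX  (rec unchanged)
    &{data,stop,ack} → ⊕{data,stop,ack}  (offer→select)
      • data:
        &{ok,more} → ⊕{ok,more}  (offer→select)
          • ok:
            ?Bool → !Bool
              ?Bool → !Bool
                dual(X) = X
          • more:
            !Bool → ?Bool
              &{stop,retry} → ⊕{stop,retry}  (offer→select)
                • stop:
                  dual(X) = X
                • retry:
                  dual(X) = X
      • stop:
        !Bool → ?Bool
          ⊕{data,retry} → &{data,retry}  (select→offer)
            • data:
              &{retry,more,ok} → ⊕{retry,more,ok}  (offer→select)
                • retry:
                  dual(end) = end
                • more:
                  dual(X) = X
                • ok:
                  dual(end) = end
            • retry:
              ⊕{ack,err} → &{ack,err}  (select→offer)
                • ack:
                  dual(X) = X
                • err:
                  dual(X) = X
      • ack:
        !Bool → ?Bool
          ?Unit → !Unit
            !Str → ?Str
              dual(end) = end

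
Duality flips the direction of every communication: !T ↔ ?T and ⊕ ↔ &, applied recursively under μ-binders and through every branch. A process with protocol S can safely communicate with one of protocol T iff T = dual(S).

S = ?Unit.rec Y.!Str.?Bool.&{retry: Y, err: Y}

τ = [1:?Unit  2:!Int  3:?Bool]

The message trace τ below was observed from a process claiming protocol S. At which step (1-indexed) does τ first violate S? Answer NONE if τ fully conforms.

step 1: ?Unit  ok  cont: rec Y.…
step 2: got !Int, protocol expects !Str  ✗

2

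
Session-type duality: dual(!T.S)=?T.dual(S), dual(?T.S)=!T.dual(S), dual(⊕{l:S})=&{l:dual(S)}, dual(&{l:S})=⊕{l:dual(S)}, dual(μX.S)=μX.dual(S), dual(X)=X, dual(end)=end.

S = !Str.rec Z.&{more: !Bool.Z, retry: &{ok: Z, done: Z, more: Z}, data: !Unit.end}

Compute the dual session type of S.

!Str → ?Str
  rec Z → rec Z  (μ self-dual)
    &{more,retry,data} → +{more,retry,data}  (&→⊕)
      case more:
        !Bool → ?Bool
          Z self-dual
      case retry:
        &{ok,done,more} → +{ok,done,more}  (&→⊕)
          case ok:
            Z self-dual
          case done:
            Z self-dual
          case more:
            Z self-dual
      case data:
        !Unit → ?Unit
          end self-dual

?Str.rec Z.+{more: ?Bool.Z, retry: +{ok: Z, done: Z, more: Z}, data: ?Unit.end}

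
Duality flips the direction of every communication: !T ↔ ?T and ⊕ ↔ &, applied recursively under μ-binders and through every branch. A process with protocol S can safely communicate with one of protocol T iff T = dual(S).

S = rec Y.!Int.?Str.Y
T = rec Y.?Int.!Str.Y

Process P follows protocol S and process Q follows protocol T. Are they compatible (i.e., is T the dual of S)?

rec Y ‖ rec Y  ok (rec unchanged)
  !Int ‖ ?Int  ok
    ?Str ‖ !Str  ok
      Y ‖ Y  ok

YES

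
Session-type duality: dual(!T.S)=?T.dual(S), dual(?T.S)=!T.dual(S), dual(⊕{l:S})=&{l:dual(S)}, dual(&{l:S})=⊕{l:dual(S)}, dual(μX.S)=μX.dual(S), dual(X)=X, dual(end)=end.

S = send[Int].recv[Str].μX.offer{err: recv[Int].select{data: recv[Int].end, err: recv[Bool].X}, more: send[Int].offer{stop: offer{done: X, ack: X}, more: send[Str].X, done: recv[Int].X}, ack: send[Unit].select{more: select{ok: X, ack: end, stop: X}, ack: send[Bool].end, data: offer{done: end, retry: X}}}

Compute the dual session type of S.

recv[Int].send[Str].μX.select{err: send[Int].offer{data: send[Int].end, err: send[Bool].X}, more: recv[Int].select{stop: select{done: X, ack: X}, more: recv[Str].X, done: send[Int].X}, ack: recv[Unit].offer{more: offer{ok: X, ack: end, stop: X}, ack: recv[Bool].end, data: select{done: end, retry: X}}}

send[Int] → recv[Int]
  recv[Str] → send[Str]
    μX → μX  (binder kept)
      offer{err,more,ack} → select{err,more,ack}  (external→internal)
        [err]
          recv[Int] → send[Int]
            select{data,err} → offer{data,err}  (select→offer)
              [data]
                recv[Int] → send[Int]
                  end self-dual
              [err]
                recv[Bool] → send[Bool]
                  X self-dual
        [more]
          send[Int] → recv[Int]
            offer{stop,more,done} → select{stop,more,done}  (external→internal)
              [stop]
                offer{done,ack} → select{done,ack}  (external→internal)
                  [done]
                    X self-dual
                  [ack]
                    X self-dual
              [more]
                send[Str] → recv[Str]
                  X self-dual
              [done]
                recv[Int] → send[Int]
                  X self-dual
        [ack]
          send[Unit] → recv[Unit]
            select{more,ack,data} → offer{more,ack,data}  (select→offer)
              [more]
                select{ok,ack,stop} → offer{ok,ack,stop}  (select→offer)
                  [ok]
                    X self-dual
                  [ack]
                    end self-dual
                  [stop]
                    X self-dual
              [ack]
                send[Bool] → recv[Bool]
                  end self-dual
              [data]
                offer{done,retry} → select{done,retry}  (external→internal)
                  [done]
                    end self-dual
                  [retry]
                    X self-dual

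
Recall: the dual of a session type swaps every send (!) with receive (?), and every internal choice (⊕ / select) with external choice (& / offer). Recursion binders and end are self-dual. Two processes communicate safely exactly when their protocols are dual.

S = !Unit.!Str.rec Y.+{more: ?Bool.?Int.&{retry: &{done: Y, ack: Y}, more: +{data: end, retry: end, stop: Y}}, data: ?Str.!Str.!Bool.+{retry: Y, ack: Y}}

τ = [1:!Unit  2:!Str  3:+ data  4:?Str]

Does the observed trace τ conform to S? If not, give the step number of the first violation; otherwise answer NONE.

NONE

step 1: !Unit  match  cont: !Str.rec Y.…
step 2: !Str  match  cont: rec Y.…
step 3: + data  match  cont: ?Str.!Str.!Bool.+{retry: rec Y.…, ack: rec Y.…}
step 4: ?Str  match  cont: !Str.!Bool.+{retry: rec Y.…, ack: rec Y.…}
trace exhausted — no violation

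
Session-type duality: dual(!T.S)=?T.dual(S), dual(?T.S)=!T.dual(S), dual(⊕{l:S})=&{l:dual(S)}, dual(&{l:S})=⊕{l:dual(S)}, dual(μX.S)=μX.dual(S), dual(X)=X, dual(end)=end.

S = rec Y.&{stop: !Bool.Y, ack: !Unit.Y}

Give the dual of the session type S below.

rec Y → rec Y  (rec unchanged)
  &{stop,ack} → +{stop,ack}  (offer→select)
    [stop]
      !Bool → ?Bool
        dual(Y) = Y
    [ack]
      !Unit → ?Unit
        dual(Y) = Y

rec Y.+{stop: ?Bool.Y, ack: ?Unit.Y}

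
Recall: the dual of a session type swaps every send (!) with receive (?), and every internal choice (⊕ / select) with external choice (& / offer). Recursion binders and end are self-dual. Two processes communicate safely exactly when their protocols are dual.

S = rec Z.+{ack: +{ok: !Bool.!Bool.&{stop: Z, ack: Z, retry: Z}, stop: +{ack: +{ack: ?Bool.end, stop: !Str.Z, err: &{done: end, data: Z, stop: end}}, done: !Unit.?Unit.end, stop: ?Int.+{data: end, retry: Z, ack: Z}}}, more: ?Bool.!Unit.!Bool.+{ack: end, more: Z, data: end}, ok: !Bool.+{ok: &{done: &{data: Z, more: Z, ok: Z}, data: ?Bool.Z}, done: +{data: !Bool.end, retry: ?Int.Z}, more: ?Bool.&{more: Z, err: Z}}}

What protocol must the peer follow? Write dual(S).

rec Z.&{ack: &{ok: ?Bool.?Bool.+{stop: Z, ack: Z, retry: Z}, stop: &{ack: &{ack: !Bool.end, stop: ?Str.Z, err: +{done: end, data: Z, stop: end}}, done: ?Unit.!Unit.end, stop: !Int.&{data: end, retry: Z, ack: Z}}}, more: !Bool.?Unit.?Bool.&{ack: end, more: Z, data: end}, ok: ?Bool.&{ok: +{done: +{data: Z, more: Z, ok: Z}, data: !Bool.Z}, done: &{data: ?Bool.end, retry: !Int.Z}, more: !Bool.+{more: Z, err: Z}}}

rec Z = rec Z  (rec unchanged)
  +{ack,more,ok} = &{ack,more,ok}  (⊕→&)
    [ack]
      +{ok,stop} = &{ok,stop}  (⊕→&)
        [ok]
          !Bool = ?Bool
            !Bool = ?Bool
              &{stop,ack,retry} = +{stop,ack,retry}  (offer→select)
                [stop]
                  Z self-dual
                [ack]
                  Z self-dual
                [retry]
                  Z self-dual
        [stop]
          +{ack,done,stop} = &{ack,done,stop}  (⊕→&)
            [ack]
              +{ack,stop,err} = &{ack,stop,err}  (⊕→&)
                [ack]
                  ?Bool = !Bool
                    end self-dual
                [stop]
                  !Str = ?Str
                    Z self-dual
                [err]
                  &{done,data,stop} = +{done,data,stop}  (offer→select)
                    [done]
                      end self-dual
                    [data]
                      Z self-dual
                    [stop]
                      end self-dual
            [done]
              !Unit = ?Unit
                ?Unit = !Unit
                  end self-dual
            [stop]
              ?Int = !Int
                +{data,retry,ack} = &{data,retry,ack}  (⊕→&)
                  [data]
                    end self-dual
                  [retry]
                    Z self-dual
                  [ack]
                    Z self-dual
    [more]
      ?Bool = !Bool
        !Unit = ?Unit
          !Bool = ?Bool
            +{ack,more,data} = &{ack,more,data}  (⊕→&)
              [ack]
                end self-dual
              [more]
                Z self-dual
              [data]
                end self-dual
    [ok]
      !Bool = ?Bool
        +{ok,done,more} = &{ok,done,more}  (⊕→&)
          [ok]
            &{done,data} = +{done,data}  (offer→select)
              [done]
                &{data,more,ok} = +{data,more,ok}  (offer→select)
                  [data]
                    Z self-dual
                  [more]
                    Z self-dual
                  [ok]
                    Z self-dual
              [data]
                ?Bool = !Bool
                  Z self-dual
          [done]
            +{data,retry} = &{data,retry}  (⊕→&)
              [data]
                !Bool = ?Bool
                  end self-dual
              [retry]
                ?Int = !Int
                  Z self-dual
          [more]
            ?Bool = !Bool
              &{more,err} = +{more,err}  (offer→select)
                [more]
                  Z self-dual
                [err]
                  Z self-dual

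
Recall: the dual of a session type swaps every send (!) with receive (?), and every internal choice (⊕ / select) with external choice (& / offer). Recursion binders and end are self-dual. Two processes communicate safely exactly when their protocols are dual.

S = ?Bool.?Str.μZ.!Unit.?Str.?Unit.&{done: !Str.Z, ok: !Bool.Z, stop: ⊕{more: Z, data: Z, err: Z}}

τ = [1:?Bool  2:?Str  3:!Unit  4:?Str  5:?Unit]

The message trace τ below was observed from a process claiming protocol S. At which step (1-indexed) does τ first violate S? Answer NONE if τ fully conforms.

step 1: ?Bool  ✓  now at ?Str.μZ.…
step 2: ?Str  ✓  now at μZ.…
step 3: !Unit  ✓  now at ?Str.?Unit.&{done: !Str.μZ.…, ok: !Bool.μZ.…, stop: ⊕{more: μZ.…, data: μZ.…, err: μZ.…}}
step 4: ?Str  ✓  now at ?Unit.&{done: !Str.μZ.…, ok: !Bool.μZ.…, stop: ⊕{more: μZ.…, data: μZ.…, err: μZ.…}}
step 5: ?Unit  ✓  now at &{done: !Str.μZ.…, ok: !Bool.μZ.…, stop: ⊕{more: μZ.…, data: μZ.…, err: μZ.…}}
trace exhausted — no violation

NONE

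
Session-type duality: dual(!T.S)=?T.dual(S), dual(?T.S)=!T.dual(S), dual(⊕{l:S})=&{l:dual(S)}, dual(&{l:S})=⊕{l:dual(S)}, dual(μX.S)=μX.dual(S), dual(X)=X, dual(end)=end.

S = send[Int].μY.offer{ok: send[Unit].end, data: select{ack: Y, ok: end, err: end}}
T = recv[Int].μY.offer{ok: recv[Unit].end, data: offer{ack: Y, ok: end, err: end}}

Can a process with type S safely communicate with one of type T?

NO

send[Int] | recv[Int]  ok
  μY | μY  ok (μ self-dual)
    offer{ok,data} | offer{ok,data}  ✗ choice polarity not flipped — not dual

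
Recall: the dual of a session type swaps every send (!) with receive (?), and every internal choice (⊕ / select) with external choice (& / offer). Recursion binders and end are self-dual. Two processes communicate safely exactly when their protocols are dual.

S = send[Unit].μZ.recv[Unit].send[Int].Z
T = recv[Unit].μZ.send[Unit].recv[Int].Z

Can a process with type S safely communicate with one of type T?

YES

send[Unit] | recv[Unit]  ✓
  μZ | μZ  ✓ (μ self-dual)
    recv[Unit] | send[Unit]  ✓
      send[Int] | recv[Int]  ✓
        Z | Z  ✓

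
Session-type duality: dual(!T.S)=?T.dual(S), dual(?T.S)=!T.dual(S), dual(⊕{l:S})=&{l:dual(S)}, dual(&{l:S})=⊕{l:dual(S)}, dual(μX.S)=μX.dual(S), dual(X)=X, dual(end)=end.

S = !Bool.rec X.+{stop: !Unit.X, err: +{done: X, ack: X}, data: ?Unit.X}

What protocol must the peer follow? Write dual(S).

?Bool.rec X.&{stop: ?Unit.X, err: &{done: X, ack: X}, data: !Unit.X}

!Bool = ?Bool
  rec X = rec X  (μ self-dual)
    +{stop,err,data} = &{stop,err,data}  (select→offer)
      case stop:
        !Unit = ?Unit
          dual(X) = X
      case err:
        +{done,ack} = &{done,ack}  (select→offer)
          case done:
            dual(X) = X
          case ack:
            dual(X) = X
      case data:
        ?Unit = !Unit
          dual(X) = X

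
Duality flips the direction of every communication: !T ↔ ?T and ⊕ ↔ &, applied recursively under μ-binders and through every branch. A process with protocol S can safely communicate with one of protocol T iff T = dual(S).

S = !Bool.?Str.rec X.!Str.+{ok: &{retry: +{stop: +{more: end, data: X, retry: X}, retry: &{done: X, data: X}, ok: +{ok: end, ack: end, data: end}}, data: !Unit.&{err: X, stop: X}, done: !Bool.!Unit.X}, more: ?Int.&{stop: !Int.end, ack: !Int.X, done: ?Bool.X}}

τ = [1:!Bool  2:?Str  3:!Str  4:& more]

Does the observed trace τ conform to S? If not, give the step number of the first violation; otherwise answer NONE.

[1] !Bool  ✓  cont: ?Str.rec X.…
[2] ?Str  ✓  cont: rec X.…
[3] !Str  ✓  cont: +{ok: &{retry: +{stop: +{more: end, data: rec X.…, retry: rec X.…}, retry: &{done: rec X.…, data: rec X.…}, ok: +{ok: end, ack: end, data: end}}, data: !Unit.&{err: rec X.…, stop: rec X.…}, done: !Bool.!Unit.rec X.…}, more: ?Int.&{stop: !Int.end, ack: !Int.rec X.…, done: ?Bool.rec X.…}}
[4] got & more, protocol expects + ok or + more  ✗

4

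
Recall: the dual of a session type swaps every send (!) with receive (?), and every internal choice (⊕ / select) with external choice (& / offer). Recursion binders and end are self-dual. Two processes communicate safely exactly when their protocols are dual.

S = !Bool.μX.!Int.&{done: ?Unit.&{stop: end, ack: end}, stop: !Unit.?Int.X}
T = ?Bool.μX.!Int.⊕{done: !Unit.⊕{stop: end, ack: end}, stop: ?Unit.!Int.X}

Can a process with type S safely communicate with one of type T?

!Bool vs ?Bool  ✓
  μX vs μX  ✓ (μ self-dual)
    !Int vs !Int  ✗ same direction on both sides — not dual

NO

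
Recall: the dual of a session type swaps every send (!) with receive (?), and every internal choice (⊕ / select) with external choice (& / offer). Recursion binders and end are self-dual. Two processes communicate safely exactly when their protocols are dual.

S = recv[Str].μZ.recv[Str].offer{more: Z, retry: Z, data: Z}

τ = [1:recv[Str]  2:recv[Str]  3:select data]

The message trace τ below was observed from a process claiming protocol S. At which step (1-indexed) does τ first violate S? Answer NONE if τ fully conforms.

3

[1] recv[Str]  ✓  state: μZ.…
[2] recv[Str]  ✓  state: offer{more: μZ.…, retry: μZ.…, data: μZ.…}
[3] got select data, protocol expects offer more or offer retry or offer data  ✗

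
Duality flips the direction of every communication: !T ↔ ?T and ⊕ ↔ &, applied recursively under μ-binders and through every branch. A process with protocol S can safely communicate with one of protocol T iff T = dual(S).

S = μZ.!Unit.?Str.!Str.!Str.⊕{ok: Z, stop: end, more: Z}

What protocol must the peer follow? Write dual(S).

μZ ↦ μZ  (binder kept)
  !Unit ↦ ?Unit
    ?Str ↦ !Str
      !Str ↦ ?Str
        !Str ↦ ?Str
          ⊕{ok,stop,more} ↦ &{ok,stop,more}  (internal→external)
            [ok]
              Z ↦ Z
            [stop]
              end ↦ end
            [more]
              Z ↦ Z

μZ.?Unit.!Str.?Str.?Str.&{ok: Z, stop: end, more: Z}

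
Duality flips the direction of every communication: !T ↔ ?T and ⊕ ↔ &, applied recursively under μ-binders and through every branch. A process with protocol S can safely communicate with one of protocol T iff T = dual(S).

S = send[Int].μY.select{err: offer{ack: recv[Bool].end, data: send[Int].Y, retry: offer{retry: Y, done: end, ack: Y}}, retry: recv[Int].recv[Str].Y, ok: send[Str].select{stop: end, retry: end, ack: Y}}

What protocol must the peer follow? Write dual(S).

send[Int] → recv[Int]
  μY → μY  (μ self-dual)
    select{err,retry,ok} → offer{err,retry,ok}  (⊕→&)
      case err:
        offer{ack,data,retry} → select{ack,data,retry}  (offer→select)
          case ack:
            recv[Bool] → send[Bool]
              dual(end) = end
          case data:
            send[Int] → recv[Int]
              dual(Y) = Y
          case retry:
            offer{retry,done,ack} → select{retry,done,ack}  (offer→select)
              case retry:
                dual(Y) = Y
              case done:
                dual(end) = end
              case ack:
                dual(Y) = Y
      case retry:
        recv[Int] → send[Int]
          recv[Str] → send[Str]
            dual(Y) = Y
      case ok:
        send[Str] → recv[Str]
          select{stop,retry,ack} → offer{stop,retry,ack}  (⊕→&)
            case stop:
              dual(end) = end
            case retry:
              dual(end) = end
            case ack:
              dual(Y) = Y

recv[Int].μY.offer{err: select{ack: send[Bool].end, data: recv[Int].Y, retry: select{retry: Y, done: end, ack: Y}}, retry: send[Int].send[Str].Y, ok: recv[Str].offer{stop: end, retry: end, ack: Y}}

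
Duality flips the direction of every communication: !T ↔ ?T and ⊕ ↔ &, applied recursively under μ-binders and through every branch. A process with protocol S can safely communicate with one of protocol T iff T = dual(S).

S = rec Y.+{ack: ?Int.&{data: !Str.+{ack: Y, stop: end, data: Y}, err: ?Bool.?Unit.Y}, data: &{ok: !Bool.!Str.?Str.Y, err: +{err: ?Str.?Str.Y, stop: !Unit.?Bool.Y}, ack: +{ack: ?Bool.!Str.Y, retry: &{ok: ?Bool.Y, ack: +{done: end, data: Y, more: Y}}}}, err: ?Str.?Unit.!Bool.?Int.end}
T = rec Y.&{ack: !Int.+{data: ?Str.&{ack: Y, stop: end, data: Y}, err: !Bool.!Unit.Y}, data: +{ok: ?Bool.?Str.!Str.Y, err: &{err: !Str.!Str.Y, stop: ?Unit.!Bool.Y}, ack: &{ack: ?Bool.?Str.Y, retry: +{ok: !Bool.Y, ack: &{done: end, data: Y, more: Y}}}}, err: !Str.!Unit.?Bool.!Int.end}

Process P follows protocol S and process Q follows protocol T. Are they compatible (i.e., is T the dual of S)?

NO

rec Y vs rec Y  match (rec unchanged)
  +{ack,data,err} vs &{ack,data,err}  match label sets agree
    [ack]
      ?Int vs !Int  match
        &{data,err} vs +{data,err}  match label sets agree
          [data]
            !Str vs ?Str  match
              +{ack,stop,data} vs &{ack,stop,data}  match label sets agree
                [ack]
                  Y vs Y  match
                [stop]
                  end vs end  match
                [data]
                  Y vs Y  match
          [err]
            ?Bool vs !Bool  match
              ?Unit vs !Unit  match
                Y vs Y  match
    [data]
      &{ok,err,ack} vs +{ok,err,ack}  match label sets agree
        [ok]
          !Bool vs ?Bool  match
            !Str vs ?Str  match
              ?Str vs !Str  match
                Y vs Y  match
        [err]
          +{err,stop} vs &{err,stop}  match label sets agree
            [err]
              ?Str vs !Str  match
                ?Str vs !Str  match
                  Y vs Y  match
            [stop]
              !Unit vs ?Unit  match
                ?Bool vs !Bool  match
                  Y vs Y  match
        [ack]
          +{ack,retry} vs &{ack,retry}  match label sets agree
            [ack]
              ?Bool vs ?Bool  ✗ same direction on both sides — not dual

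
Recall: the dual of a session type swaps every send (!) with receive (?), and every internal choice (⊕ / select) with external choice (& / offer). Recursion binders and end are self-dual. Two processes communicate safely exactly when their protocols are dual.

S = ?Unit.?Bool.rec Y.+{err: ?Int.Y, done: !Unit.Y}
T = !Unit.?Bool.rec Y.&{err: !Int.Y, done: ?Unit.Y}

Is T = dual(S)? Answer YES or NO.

NO

?Unit ‖ !Unit  ok
  ?Bool ‖ ?Bool  ✗ same direction on both sides — not dual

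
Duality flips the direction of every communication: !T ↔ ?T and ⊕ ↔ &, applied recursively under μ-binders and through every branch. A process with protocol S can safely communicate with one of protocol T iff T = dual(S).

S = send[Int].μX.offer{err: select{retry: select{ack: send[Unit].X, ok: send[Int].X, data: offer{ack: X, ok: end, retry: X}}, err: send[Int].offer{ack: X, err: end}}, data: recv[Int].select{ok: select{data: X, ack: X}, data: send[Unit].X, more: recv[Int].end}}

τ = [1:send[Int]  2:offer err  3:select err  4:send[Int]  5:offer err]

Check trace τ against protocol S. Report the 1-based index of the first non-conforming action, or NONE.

[1] send[Int]  ✓  now at μX.…
[2] offer err  ✓  now at select{retry: select{ack: send[Unit].μX.…, ok: send[Int].μX.…, data: offer{ack: μX.…, ok: end, retry: μX.…}}, err: send[Int].offer{ack: μX.…, err: end}}
[3] select err  ✓  now at send[Int].offer{ack: μX.…, err: end}
[4] send[Int]  ✓  now at offer{ack: μX.…, err: end}
[5] offer err  ✓  now at end
τ conforms to S (length 5)

NONE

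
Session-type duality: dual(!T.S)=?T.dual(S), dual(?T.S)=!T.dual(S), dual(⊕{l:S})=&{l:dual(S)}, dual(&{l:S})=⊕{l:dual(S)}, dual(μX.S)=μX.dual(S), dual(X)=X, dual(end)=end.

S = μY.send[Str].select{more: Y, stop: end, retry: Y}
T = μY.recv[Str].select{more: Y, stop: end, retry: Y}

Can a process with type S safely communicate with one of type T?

NO

μY vs μY  match (μ self-dual)
  send[Str] vs recv[Str]  match
    select{more,stop,retry} vs select{more,stop,retry}  ✗ choice polarity not flipped — not dual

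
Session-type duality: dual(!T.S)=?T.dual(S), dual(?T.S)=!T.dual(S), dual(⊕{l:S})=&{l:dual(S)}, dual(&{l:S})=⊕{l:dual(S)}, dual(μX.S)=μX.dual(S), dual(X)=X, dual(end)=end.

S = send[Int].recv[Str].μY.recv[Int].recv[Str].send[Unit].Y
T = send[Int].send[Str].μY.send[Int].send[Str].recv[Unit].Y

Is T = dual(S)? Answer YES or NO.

NO

send[Int] vs send[Int]  ✗ same direction on both sides — not dual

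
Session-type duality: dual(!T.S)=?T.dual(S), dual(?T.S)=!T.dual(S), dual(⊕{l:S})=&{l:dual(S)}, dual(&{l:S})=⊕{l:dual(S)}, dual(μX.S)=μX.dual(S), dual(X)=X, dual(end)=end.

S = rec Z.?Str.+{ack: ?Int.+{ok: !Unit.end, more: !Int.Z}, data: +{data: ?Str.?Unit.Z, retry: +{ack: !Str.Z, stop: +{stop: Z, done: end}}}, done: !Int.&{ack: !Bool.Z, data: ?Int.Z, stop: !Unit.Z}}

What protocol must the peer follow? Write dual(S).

rec Z.!Str.&{ack: !Int.&{ok: ?Unit.end, more: ?Int.Z}, data: &{data: !Str.!Unit.Z, retry: &{ack: ?Str.Z, stop: &{stop: Z, done: end}}}, done: ?Int.+{ack: ?Bool.Z, data: !Int.Z, stop: ?Unit.Z}}

rec Z = rec Z  (rec unchanged)
  ?Str = !Str
    +{ack,data,done} = &{ack,data,done}  (select→offer)
      • ack:
        ?Int = !Int
          +{ok,more} = &{ok,more}  (select→offer)
            • ok:
              !Unit = ?Unit
                dual(end) = end
            • more:
              !Int = ?Int
                dual(Z) = Z
      • data:
        +{data,retry} = &{data,retry}  (select→offer)
          • data:
            ?Str = !Str
              ?Unit = !Unit
                dual(Z) = Z
          • retry:
            +{ack,stop} = &{ack,stop}  (select→offer)
              • ack:
                !Str = ?Str
                  dual(Z) = Z
              • stop:
                +{stop,done} = &{stop,done}  (select→offer)
                  • stop:
                    dual(Z) = Z
                  • done:
                    dual(end) = end
      • done:
        !Int = ?Int
          &{ack,data,stop} = +{ack,data,stop}  (offer→select)
            • ack:
              !Bool = ?Bool
                dual(Z) = Z
            • data:
              ?Int = !Int
                dual(Z) = Z
            • stop:
              !Unit = ?Unit
                dual(Z) = Z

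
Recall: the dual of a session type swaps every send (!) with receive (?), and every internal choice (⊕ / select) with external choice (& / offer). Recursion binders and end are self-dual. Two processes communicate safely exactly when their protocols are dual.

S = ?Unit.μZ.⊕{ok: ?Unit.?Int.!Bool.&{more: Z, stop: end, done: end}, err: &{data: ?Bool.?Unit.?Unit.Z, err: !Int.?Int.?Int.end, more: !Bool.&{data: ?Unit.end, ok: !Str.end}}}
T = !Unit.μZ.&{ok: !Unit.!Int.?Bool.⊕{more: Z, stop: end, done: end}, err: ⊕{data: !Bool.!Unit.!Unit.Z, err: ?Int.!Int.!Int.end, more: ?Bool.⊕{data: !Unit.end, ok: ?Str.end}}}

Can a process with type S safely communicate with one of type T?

YES

?Unit ‖ !Unit  match
  μZ ‖ μZ  match (binder kept)
    ⊕{ok,err} ‖ &{ok,err}  match label sets agree
      • ok:
        ?Unit ‖ !Unit  match
          ?Int ‖ !Int  match
            !Bool ‖ ?Bool  match
              &{more,stop,done} ‖ ⊕{more,stop,done}  match label sets agree
                • more:
                  Z ‖ Z  match
                • stop:
                  end ‖ end  match
                • done:
                  end ‖ end  match
      • err:
        &{data,err,more} ‖ ⊕{data,err,more}  match label sets agree
          • data:
            ?Bool ‖ !Bool  match
              ?Unit ‖ !Unit  match
                ?Unit ‖ !Unit  match
                  Z ‖ Z  match
          • err:
            !Int ‖ ?Int  match
              ?Int ‖ !Int  match
                ?Int ‖ !Int  match
                  end ‖ end  match
          • more:
            !Bool ‖ ?Bool  match
              &{data,ok} ‖ ⊕{data,ok}  match label sets agree
                • data:
                  ?Unit ‖ !Unit  match
                    end ‖ end  match
                • ok:
                  !Str ‖ ?Str  match
                    end ‖ end  match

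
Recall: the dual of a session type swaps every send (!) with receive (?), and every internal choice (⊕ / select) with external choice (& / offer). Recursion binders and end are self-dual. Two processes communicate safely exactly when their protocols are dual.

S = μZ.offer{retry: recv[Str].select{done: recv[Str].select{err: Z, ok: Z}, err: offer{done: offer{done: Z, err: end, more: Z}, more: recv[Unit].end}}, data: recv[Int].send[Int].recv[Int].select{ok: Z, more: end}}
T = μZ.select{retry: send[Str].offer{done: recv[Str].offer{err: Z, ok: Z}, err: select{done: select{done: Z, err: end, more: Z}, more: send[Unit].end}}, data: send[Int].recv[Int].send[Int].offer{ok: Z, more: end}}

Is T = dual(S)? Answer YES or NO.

NO

μZ | μZ  ok (binder kept)
  offer{retry,data} | select{retry,data}  ok same labels
    case retry:
      recv[Str] | send[Str]  ok
        select{done,err} | offer{done,err}  ok same labels
          case done:
            recv[Str] | recv[Str]  ✗ same direction on both sides — not dual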